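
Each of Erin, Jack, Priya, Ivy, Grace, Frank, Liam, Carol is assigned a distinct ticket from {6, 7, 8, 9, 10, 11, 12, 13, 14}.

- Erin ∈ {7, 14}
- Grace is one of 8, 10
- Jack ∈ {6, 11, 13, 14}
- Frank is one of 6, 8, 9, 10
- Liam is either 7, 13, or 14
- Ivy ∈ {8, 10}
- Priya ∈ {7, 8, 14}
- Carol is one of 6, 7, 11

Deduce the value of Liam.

Among the 8 variables, 9 fits only Frank (and all 8 values in {6, 7, 8, 9, 10, 11, 13, 14} must be used), so Frank = 9.
The 2 variables Ivy and Grace are confined to {8, 10}, which locks those values in; drop them from Priya.
The 2 variables Erin and Priya are confined to {7, 14}, which locks those values in; drop them from Jack, Liam, Carol.
So Liam = 13.

13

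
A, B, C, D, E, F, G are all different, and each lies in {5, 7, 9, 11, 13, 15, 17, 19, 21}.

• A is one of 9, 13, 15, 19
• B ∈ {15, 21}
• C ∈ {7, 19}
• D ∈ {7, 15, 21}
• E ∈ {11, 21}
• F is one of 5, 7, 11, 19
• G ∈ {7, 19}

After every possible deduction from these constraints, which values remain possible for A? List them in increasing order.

9, 13

C and G share exactly the 2 values {7, 19}; by pigeonhole those values go to them, so strike 7, 19 from A, D, F.
B and D share exactly the 2 values {15, 21}; by pigeonhole those values go to them, so strike 15, 21 from A, E.
E must be 11 (only option left). Eliminate 11 elsewhere: F.
That leaves F = 5.
No further eliminations apply; A can still be any of 9, 13.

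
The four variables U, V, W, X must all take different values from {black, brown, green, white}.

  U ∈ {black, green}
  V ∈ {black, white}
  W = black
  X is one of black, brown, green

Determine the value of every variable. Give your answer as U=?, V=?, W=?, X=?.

U=green, V=white, W=black, X=brown

W must be black (only option left). Eliminate black elsewhere: U, V, X.
U's domain is down to {green}, so U = green. Remove green from X.
V has just one choice, so V = white.
X has just one choice, so X = brown.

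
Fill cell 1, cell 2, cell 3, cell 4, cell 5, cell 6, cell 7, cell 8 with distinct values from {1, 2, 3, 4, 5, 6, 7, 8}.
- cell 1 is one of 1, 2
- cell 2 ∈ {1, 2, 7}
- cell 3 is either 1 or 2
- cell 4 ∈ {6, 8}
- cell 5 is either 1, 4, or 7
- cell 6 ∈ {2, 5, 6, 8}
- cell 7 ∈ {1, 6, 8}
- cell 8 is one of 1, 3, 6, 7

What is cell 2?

7

The 8 variables draw from only 8 values {1, 2, 3, 4, 5, 6, 7, 8}, so each is used; only cell 8 can be 3, hence cell 8 = 3.
Among the 7 still-open variables, 4 fits only cell 5 (and all 7 values in {1, 2, 4, 5, 6, 7, 8} must be used), so cell 5 = 4.
The 6 still-open variables together cover exactly {1, 2, 5, 6, 7, 8} — 6 values for 6 variables — and 5 appears only in cell 6's list, so cell 6 = 5.
The 5 still-open variables draw from only 5 values {1, 2, 6, 7, 8}, so each is used; only cell 2 can be 7, hence cell 2 = 7.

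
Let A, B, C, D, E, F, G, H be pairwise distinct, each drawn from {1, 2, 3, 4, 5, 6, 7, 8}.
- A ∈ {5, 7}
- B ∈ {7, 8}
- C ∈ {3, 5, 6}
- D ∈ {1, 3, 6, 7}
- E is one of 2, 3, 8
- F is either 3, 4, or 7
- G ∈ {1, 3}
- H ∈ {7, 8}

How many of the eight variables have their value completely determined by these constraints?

The 8 variables together cover exactly {1, 2, 3, 4, 5, 6, 7, 8} — 8 values for 8 variables — and 2 appears only in E's list, so E = 2.
The 7 still-open variables together cover exactly {1, 3, 4, 5, 6, 7, 8} — 7 values for 7 variables — and 4 appears only in F's list, so F = 4.
B and H between them cover only {7, 8} — a naked pair. Remove those values from A, D.
A has just one choice, so A = 5. Eliminate 5 elsewhere: C.
Determined: A=5, E=2, F=4. The other variables each still have more than one consistent value. That makes 3.

3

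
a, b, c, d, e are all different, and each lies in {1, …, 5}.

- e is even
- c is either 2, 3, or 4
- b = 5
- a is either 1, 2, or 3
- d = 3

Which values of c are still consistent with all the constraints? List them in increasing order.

2, 4

b must be 5 (only option left).
d's domain is down to {3}, so d = 3. Eliminate 3 elsewhere: a, c.
The 3 still-open variables together cover exactly {1, 2, 4} — 3 values for 3 variables — and 1 appears only in a's list, so a = 1.
No further eliminations apply; c can still be any of 2, 4.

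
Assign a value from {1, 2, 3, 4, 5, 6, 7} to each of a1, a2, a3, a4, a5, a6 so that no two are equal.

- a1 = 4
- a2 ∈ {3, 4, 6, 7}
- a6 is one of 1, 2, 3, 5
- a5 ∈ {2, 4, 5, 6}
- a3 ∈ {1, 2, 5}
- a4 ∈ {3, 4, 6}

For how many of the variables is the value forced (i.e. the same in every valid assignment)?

a1's domain is down to {4}, so a1 = 4. Strike 4 from a2, a4, a5.
Determined: a1=4. The other variables each still have more than one consistent value. That makes 1.

1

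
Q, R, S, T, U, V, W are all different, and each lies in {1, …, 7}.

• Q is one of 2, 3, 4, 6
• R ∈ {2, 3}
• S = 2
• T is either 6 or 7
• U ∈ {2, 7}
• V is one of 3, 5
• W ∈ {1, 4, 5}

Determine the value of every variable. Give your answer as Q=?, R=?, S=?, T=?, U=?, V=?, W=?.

Q=4, R=3, S=2, T=6, U=7, V=5, W=1

S has just one choice, so S = 2. Remove 2 from Q, R, U.
U must be 7 (only option left). Strike 7 from T.
R's domain is down to {3}, so R = 3. So Q, V can't be 3.
That leaves T = 6. Eliminate 6 elsewhere: Q.
V's domain is down to {5}, so V = 5. So W can't be 5.
Q has just one choice, so Q = 4. So W can't be 4.
That leaves W = 1.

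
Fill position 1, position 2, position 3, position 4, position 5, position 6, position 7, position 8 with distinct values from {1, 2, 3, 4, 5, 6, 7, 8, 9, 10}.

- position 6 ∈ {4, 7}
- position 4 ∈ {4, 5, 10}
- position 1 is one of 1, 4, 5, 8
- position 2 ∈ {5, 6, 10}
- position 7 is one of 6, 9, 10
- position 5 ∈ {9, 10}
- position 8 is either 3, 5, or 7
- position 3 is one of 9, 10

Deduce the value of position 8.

position 3 and position 5 between them cover only {9, 10} — a naked pair. Remove those values from position 2, position 4, position 7.
That leaves position 7 = 6. Remove 6 from position 2.
That leaves position 2 = 5. Remove 5 from position 1, position 4, position 8.
That leaves position 4 = 4. So position 1, position 6 can't be 4.
position 6 has just one choice, so position 6 = 7. So position 8 can't be 7.
So position 8 = 3.

3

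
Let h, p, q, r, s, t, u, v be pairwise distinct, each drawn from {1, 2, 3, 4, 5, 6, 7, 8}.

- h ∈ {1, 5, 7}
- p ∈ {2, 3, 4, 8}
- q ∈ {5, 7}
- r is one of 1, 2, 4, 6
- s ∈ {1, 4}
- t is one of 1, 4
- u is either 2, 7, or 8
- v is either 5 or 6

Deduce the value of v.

6

Among the 8 variables, 3 fits only p (and all 8 values in {1, 2, 3, 4, 5, 6, 7, 8} must be used), so p = 3.
The 7 still-open variables together cover exactly {1, 2, 4, 5, 6, 7, 8} — 7 values for 7 variables — and 8 appears only in u's list, so u = 8.
The 6 still-open variables together cover exactly {1, 2, 4, 5, 6, 7} — 6 values for 6 variables — and 2 appears only in r's list, so r = 2.
The 5 still-open variables draw from only 5 values {1, 4, 5, 6, 7}, so each is used; only v can be 6, hence v = 6.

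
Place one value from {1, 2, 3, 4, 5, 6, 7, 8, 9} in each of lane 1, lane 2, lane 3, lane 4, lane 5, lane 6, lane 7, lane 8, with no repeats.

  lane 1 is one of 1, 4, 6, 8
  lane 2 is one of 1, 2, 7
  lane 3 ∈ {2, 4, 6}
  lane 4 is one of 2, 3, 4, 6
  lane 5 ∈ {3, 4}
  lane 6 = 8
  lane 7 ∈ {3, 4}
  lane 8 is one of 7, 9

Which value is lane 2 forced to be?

lane 6's domain is down to {8}, so lane 6 = 8. Strike 8 from lane 1.
Among the 7 still-open variables, 9 fits only lane 8 (and all 7 values in {1, 2, 3, 4, 6, 7, 9} must be used), so lane 8 = 9.
The 6 still-open variables together cover exactly {1, 2, 3, 4, 6, 7} — 6 values for 6 variables — and 7 appears only in lane 2's list, so lane 2 = 7.

7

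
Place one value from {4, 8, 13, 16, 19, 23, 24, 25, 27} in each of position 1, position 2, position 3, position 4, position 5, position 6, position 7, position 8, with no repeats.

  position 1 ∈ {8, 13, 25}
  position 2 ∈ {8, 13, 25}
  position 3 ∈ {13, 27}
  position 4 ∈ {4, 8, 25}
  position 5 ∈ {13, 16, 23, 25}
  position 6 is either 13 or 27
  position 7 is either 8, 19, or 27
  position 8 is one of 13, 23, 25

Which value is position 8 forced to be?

23

The 8 variables draw from only 8 values {4, 8, 13, 16, 19, 23, 25, 27}, so each is used; only position 4 can be 4, hence position 4 = 4.
The 7 still-open variables draw from only 7 values {8, 13, 16, 19, 23, 25, 27}, so each is used; only position 5 can be 16, hence position 5 = 16.
The 6 still-open variables together cover exactly {8, 13, 19, 23, 25, 27} — 6 values for 6 variables — and 19 appears only in position 7's list, so position 7 = 19.
The 5 still-open variables together cover exactly {8, 13, 23, 25, 27} — 5 values for 5 variables — and 23 appears only in position 8's list, so position 8 = 23.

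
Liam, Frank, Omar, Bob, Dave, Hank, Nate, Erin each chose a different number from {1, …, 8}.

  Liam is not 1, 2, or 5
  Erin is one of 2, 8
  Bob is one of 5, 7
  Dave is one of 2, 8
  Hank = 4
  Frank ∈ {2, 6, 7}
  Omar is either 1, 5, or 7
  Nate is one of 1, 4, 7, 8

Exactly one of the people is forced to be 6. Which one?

Hank must be 4 (only option left). So Liam, Nate can't be 4.
The 7 still-open variables draw from only 7 values {1, 2, 3, 5, 6, 7, 8}, so each is used; only Liam can be 3, hence Liam = 3.
The 6 still-open variables together cover exactly {1, 2, 5, 6, 7, 8} — 6 values for 6 variables — and 6 appears only in Frank's list, so Frank = 6.

Frank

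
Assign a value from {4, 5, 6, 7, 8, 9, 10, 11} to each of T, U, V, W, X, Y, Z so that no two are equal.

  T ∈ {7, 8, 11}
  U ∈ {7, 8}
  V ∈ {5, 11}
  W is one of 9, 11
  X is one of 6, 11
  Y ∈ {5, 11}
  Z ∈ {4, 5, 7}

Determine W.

9

The 7 variables together cover exactly {4, 5, 6, 7, 8, 9, 11} — 7 values for 7 variables — and 4 appears only in Z's list, so Z = 4.
The 6 still-open variables draw from only 6 values {5, 6, 7, 8, 9, 11}, so each is used; only X can be 6, hence X = 6.
The 5 still-open variables draw from only 5 values {5, 7, 8, 9, 11}, so each is used; only W can be 9, hence W = 9.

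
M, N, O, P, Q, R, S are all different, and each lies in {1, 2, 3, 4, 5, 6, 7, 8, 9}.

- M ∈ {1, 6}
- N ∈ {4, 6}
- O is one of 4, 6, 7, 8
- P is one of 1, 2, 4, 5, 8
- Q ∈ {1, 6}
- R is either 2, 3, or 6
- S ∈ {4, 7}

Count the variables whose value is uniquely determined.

3

The 2 variables M and Q are confined to {1, 6}, which locks those values in; drop them from N, O, P, R.
That leaves N = 4. Strike 4 from O, P, S.
S's domain is down to {7}, so S = 7. Eliminate 7 elsewhere: O.
O's domain is down to {8}, so O = 8. Strike 8 from P.
Determined: N=4, O=8, S=7. The other variables each still have more than one consistent value. That makes 3.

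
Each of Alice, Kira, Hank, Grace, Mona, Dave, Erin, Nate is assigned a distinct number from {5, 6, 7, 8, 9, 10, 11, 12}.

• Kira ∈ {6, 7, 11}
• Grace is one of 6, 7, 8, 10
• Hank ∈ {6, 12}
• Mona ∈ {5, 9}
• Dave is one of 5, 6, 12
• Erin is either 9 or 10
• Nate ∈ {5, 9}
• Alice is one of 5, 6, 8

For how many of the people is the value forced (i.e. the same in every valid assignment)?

The 8 variables draw from only 8 values {5, 6, 7, 8, 9, 10, 11, 12}, so each is used; only Kira can be 11, hence Kira = 11.
Among the 7 still-open variables, 7 fits only Grace (and all 7 values in {5, 6, 7, 8, 9, 10, 12} must be used), so Grace = 7.
Among the 6 still-open variables, 8 fits only Alice (and all 6 values in {5, 6, 8, 9, 10, 12} must be used), so Alice = 8.
The 5 still-open variables draw from only 5 values {5, 6, 9, 10, 12}, so each is used; only Erin can be 10, hence Erin = 10.
Mona and Nate share exactly the 2 values {5, 9}; by pigeonhole those values go to them, so strike 5, 9 from Dave.
Determined: Alice=8, Kira=11, Grace=7, Erin=10. The other people each still have more than one consistent value. That makes 4.

4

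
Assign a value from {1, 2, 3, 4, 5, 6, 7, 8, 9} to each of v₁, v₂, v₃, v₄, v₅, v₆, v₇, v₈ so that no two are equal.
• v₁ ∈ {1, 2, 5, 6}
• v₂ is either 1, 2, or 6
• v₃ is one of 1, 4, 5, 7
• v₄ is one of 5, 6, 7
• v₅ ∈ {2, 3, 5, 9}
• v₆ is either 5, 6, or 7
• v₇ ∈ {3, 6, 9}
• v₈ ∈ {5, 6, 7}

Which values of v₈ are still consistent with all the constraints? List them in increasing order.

5, 6, 7

The 8 variables draw from only 8 values {1, 2, 3, 4, 5, 6, 7, 9}, so each is used; only v₃ can be 4, hence v₃ = 4.
v₄, v₆, v₈ between them cover only {5, 6, 7} — a naked triple. Remove those values from v₁, v₂, v₅, v₇.
The 2 variables v₁ and v₂ are confined to {1, 2}, which locks those values in; drop them from v₅.
No further eliminations apply; v₈ can still be any of 5, 6, 7.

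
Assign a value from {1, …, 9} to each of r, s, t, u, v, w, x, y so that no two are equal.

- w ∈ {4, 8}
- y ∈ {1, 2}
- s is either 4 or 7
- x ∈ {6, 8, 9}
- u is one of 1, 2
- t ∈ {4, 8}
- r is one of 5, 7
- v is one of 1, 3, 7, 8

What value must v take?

3

The 2 variables t and w are confined to {4, 8}, which locks those values in; drop them from s, v, x.
s must be 7 (only option left). So r, v can't be 7.
r has just one choice, so r = 5.
The 2 variables u and y are confined to {1, 2}, which locks those values in; drop them from v.
So v = 3.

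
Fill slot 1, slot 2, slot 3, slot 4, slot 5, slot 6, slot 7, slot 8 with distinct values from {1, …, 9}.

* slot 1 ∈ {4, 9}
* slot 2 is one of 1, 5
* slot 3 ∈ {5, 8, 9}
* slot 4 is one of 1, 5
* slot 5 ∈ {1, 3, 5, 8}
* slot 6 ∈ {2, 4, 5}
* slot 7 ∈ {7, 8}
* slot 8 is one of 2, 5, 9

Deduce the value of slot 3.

8

Among the 8 variables, 3 fits only slot 5 (and all 8 values in {1, 2, 3, 4, 5, 7, 8, 9} must be used), so slot 5 = 3.
Among the 7 still-open variables, 7 fits only slot 7 (and all 7 values in {1, 2, 4, 5, 7, 8, 9} must be used), so slot 7 = 7.
The 6 still-open variables draw from only 6 values {1, 2, 4, 5, 8, 9}, so each is used; only slot 3 can be 8, hence slot 3 = 8.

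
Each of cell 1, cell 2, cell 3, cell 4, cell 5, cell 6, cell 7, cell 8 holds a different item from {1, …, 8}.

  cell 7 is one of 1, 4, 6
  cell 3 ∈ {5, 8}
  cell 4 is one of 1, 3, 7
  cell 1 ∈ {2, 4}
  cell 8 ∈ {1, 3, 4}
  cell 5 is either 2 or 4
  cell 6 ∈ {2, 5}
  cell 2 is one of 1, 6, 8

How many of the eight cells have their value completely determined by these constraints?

4

The 8 variables together cover exactly {1, 2, 3, 4, 5, 6, 7, 8} — 8 values for 8 variables — and 7 appears only in cell 4's list, so cell 4 = 7.
The 7 still-open variables draw from only 7 values {1, 2, 3, 4, 5, 6, 8}, so each is used; only cell 8 can be 3, hence cell 8 = 3.
The 2 variables cell 1 and cell 5 are confined to {2, 4}, which locks those values in; drop them from cell 6, cell 7.
cell 6 must be 5 (only option left). Strike 5 from cell 3.
That leaves cell 3 = 8. Remove 8 from cell 2.
Determined: cell 3=8, cell 4=7, cell 6=5, cell 8=3. The other cells each still have more than one consistent value. That makes 4.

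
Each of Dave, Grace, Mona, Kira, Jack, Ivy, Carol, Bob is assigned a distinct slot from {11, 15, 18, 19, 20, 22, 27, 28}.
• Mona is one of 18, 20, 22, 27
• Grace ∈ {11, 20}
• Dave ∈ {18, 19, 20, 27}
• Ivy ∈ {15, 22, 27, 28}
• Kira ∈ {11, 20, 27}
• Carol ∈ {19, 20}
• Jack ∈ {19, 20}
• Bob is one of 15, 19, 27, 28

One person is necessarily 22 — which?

Mona

Jack and Carol share exactly the 2 values {19, 20}; by pigeonhole those values go to them, so strike 19, 20 from Dave, Grace, Mona, Kira, Bob.
Grace must be 11 (only option left). So Kira can't be 11.
Kira has just one choice, so Kira = 27. Eliminate 27 elsewhere: Dave, Mona, Ivy, Bob.
Dave must be 18 (only option left). Remove 18 from Mona.
So 22 goes to Mona.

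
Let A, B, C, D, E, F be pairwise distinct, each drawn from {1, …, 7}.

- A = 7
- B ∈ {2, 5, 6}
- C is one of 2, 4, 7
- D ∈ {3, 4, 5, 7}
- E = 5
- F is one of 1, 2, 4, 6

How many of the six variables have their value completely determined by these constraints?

2

A has just one choice, so A = 7. Strike 7 from C, D.
E has just one choice, so E = 5. Remove 5 from B, D.
Determined: A=7, E=5. The other variables each still have more than one consistent value. That makes 2.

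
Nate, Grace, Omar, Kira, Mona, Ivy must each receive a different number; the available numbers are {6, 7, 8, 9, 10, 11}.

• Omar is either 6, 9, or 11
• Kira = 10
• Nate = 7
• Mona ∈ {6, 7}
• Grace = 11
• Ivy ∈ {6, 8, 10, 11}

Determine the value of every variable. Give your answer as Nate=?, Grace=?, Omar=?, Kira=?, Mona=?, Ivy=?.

Nate=7, Grace=11, Omar=9, Kira=10, Mona=6, Ivy=8

Nate's domain is down to {7}, so Nate = 7. Eliminate 7 elsewhere: Mona.
That leaves Grace = 11. Eliminate 11 elsewhere: Omar, Ivy.
Kira has just one choice, so Kira = 10. Strike 10 from Ivy.
Mona has just one choice, so Mona = 6. Remove 6 from Omar, Ivy.
That leaves Ivy = 8.
Omar has just one choice, so Omar = 9.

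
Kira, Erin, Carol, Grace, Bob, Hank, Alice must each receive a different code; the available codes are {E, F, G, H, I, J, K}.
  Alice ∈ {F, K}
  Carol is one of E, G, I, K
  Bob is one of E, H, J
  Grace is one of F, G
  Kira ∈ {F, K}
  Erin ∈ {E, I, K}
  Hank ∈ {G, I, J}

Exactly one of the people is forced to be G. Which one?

Grace

The 7 variables together cover exactly {E, F, G, H, I, J, K} — 7 values for 7 variables — and H appears only in Bob's list, so Bob = H.
The 6 still-open variables together cover exactly {E, F, G, I, J, K} — 6 values for 6 variables — and J appears only in Hank's list, so Hank = J.
The 2 variables Kira and Alice are confined to {F, K}, which locks those values in; drop them from Erin, Carol, Grace.
So G goes to Grace.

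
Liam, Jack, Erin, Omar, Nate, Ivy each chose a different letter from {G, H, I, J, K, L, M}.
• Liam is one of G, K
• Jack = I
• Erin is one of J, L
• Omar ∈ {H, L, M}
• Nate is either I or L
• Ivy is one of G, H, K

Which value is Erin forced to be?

J

Jack's domain is down to {I}, so Jack = I. Remove I from Nate.
Nate must be L (only option left). Strike L from Erin, Omar.
So Erin = J.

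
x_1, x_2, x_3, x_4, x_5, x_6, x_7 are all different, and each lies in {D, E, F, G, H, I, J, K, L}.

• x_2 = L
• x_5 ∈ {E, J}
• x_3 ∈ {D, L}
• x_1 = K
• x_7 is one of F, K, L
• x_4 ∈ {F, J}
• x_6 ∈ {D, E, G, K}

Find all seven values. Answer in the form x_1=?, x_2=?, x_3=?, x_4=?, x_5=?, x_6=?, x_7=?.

x_1's domain is down to {K}, so x_1 = K. Eliminate K elsewhere: x_6, x_7.
x_2 must be L (only option left). Remove L from x_3, x_7.
x_3 must be D (only option left). Strike D from x_6.
x_7's domain is down to {F}, so x_7 = F. Strike F from x_4.
x_4 must be J (only option left). Remove J from x_5.
x_5 must be E (only option left). Remove E from x_6.
x_6's domain is down to {G}, so x_6 = G.

x_1=K, x_2=L, x_3=D, x_4=J, x_5=E, x_6=G, x_7=F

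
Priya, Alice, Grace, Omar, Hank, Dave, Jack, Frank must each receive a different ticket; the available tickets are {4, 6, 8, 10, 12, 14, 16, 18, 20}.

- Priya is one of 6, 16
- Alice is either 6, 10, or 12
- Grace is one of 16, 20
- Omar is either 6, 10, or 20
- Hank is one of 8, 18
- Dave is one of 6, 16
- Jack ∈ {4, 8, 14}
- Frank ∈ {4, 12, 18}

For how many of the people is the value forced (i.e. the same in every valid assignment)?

3

Priya and Dave share exactly the 2 values {6, 16}; by pigeonhole those values go to them, so strike 6, 16 from Alice, Grace, Omar.
Grace has just one choice, so Grace = 20. Remove 20 from Omar.
Omar has just one choice, so Omar = 10. Strike 10 from Alice.
Alice must be 12 (only option left). So Frank can't be 12.
Determined: Alice=12, Grace=20, Omar=10. The other people each still have more than one consistent value. That makes 3.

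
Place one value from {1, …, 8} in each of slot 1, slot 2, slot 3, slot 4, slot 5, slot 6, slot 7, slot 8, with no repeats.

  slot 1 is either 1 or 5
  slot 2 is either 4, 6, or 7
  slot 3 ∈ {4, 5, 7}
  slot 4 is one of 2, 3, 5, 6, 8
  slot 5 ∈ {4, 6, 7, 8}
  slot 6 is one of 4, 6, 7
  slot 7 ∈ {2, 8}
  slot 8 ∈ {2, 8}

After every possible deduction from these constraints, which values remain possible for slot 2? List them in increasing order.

4, 6, 7

The 8 variables draw from only 8 values {1, 2, 3, 4, 5, 6, 7, 8}, so each is used; only slot 1 can be 1, hence slot 1 = 1.
Among the 7 still-open variables, 3 fits only slot 4 (and all 7 values in {2, 3, 4, 5, 6, 7, 8} must be used), so slot 4 = 3.
The 6 still-open variables together cover exactly {2, 4, 5, 6, 7, 8} — 6 values for 6 variables — and 5 appears only in slot 3's list, so slot 3 = 5.
slot 7 and slot 8 share exactly the 2 values {2, 8}; by pigeonhole those values go to them, so strike 2, 8 from slot 5.
No further eliminations apply; slot 2 can still be any of 4, 6, 7.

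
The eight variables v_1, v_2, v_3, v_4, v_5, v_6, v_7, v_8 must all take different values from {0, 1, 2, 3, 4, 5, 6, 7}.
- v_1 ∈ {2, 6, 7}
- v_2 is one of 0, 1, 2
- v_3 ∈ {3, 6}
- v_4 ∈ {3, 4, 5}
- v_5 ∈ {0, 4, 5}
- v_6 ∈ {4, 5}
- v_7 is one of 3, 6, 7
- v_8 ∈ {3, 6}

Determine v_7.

The 8 variables together cover exactly {0, 1, 2, 3, 4, 5, 6, 7} — 8 values for 8 variables — and 1 appears only in v_2's list, so v_2 = 1.
The 7 still-open variables together cover exactly {0, 2, 3, 4, 5, 6, 7} — 7 values for 7 variables — and 0 appears only in v_5's list, so v_5 = 0.
The 6 still-open variables together cover exactly {2, 3, 4, 5, 6, 7} — 6 values for 6 variables — and 2 appears only in v_1's list, so v_1 = 2.
The 5 still-open variables together cover exactly {3, 4, 5, 6, 7} — 5 values for 5 variables — and 7 appears only in v_7's list, so v_7 = 7.

7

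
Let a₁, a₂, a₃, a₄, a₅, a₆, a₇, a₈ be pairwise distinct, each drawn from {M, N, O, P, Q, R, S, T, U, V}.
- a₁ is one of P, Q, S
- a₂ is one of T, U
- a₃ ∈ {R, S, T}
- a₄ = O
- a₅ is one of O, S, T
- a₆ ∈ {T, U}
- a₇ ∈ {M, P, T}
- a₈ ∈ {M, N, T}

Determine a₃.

a₄ must be O (only option left). Strike O from a₅.
a₂ and a₆ share exactly the 2 values {T, U}; by pigeonhole those values go to them, so strike T, U from a₃, a₅, a₇, a₈.
a₅'s domain is down to {S}, so a₅ = S. Remove S from a₁, a₃.
So a₃ = R.

R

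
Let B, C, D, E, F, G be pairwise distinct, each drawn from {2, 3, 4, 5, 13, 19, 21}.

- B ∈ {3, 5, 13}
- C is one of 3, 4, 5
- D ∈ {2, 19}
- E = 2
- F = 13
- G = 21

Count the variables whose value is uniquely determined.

4

E's domain is down to {2}, so E = 2. Strike 2 from D.
F has just one choice, so F = 13. Remove 13 from B.
That leaves G = 21.
D's domain is down to {19}, so D = 19.
Determined: D=19, E=2, F=13, G=21. The other variables each still have more than one consistent value. That makes 4.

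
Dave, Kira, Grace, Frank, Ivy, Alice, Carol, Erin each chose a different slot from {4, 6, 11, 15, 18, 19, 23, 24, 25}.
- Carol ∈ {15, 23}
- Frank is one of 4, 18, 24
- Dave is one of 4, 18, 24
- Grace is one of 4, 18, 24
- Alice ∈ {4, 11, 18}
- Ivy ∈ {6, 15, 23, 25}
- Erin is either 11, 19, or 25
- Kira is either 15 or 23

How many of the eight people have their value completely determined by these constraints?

1

Kira and Carol between them cover only {15, 23} — a naked pair. Remove those values from Ivy.
Dave, Grace, Frank share exactly the 3 values {4, 18, 24}; by pigeonhole those values go to them, so strike 4, 18, 24 from Alice.
Alice must be 11 (only option left). So Erin can't be 11.
Determined: Alice=11. The other people each still have more than one consistent value. That makes 1.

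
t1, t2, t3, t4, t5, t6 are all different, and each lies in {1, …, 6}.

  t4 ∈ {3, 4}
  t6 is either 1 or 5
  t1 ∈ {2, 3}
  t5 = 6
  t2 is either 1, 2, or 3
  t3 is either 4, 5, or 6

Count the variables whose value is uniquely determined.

1

t5 must be 6 (only option left). Eliminate 6 elsewhere: t3.
Determined: t5=6. The other variables each still have more than one consistent value. That makes 1.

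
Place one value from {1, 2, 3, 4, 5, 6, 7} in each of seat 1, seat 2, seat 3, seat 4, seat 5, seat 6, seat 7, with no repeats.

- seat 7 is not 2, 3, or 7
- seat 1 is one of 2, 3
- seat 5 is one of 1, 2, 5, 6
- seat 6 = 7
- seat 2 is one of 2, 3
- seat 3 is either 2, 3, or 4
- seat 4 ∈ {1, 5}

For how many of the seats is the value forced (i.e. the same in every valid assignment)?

seat 6 has just one choice, so seat 6 = 7.
The 2 variables seat 1 and seat 2 are confined to {2, 3}, which locks those values in; drop them from seat 3, seat 5.
seat 3 must be 4 (only option left). Strike 4 from seat 7.
Determined: seat 3=4, seat 6=7. The other seats each still have more than one consistent value. That makes 2.

2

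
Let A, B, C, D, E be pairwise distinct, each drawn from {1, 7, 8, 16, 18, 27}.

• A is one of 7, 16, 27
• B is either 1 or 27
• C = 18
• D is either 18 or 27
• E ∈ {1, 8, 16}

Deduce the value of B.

C must be 18 (only option left). Strike 18 from D.
D's domain is down to {27}, so D = 27. Strike 27 from A, B.
So B = 1.

1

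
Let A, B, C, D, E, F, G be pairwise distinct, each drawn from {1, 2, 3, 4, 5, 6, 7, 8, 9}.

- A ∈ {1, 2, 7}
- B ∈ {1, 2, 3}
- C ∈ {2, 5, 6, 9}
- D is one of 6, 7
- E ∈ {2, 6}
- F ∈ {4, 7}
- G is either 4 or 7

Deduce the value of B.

F and G share exactly the 2 values {4, 7}; by pigeonhole those values go to them, so strike 4, 7 from A, D.
D's domain is down to {6}, so D = 6. Remove 6 from C, E.
E's domain is down to {2}, so E = 2. Remove 2 from A, B, C.
A's domain is down to {1}, so A = 1. So B can't be 1.
So B = 3.

3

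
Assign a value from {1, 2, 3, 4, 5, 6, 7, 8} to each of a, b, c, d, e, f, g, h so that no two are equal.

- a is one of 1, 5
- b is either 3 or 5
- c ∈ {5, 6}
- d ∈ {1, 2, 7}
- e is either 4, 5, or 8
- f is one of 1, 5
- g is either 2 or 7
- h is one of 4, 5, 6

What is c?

6

Among the 8 variables, 3 fits only b (and all 8 values in {1, 2, 3, 4, 5, 6, 7, 8} must be used), so b = 3.
The 7 still-open variables draw from only 7 values {1, 2, 4, 5, 6, 7, 8}, so each is used; only e can be 8, hence e = 8.
The 6 still-open variables draw from only 6 values {1, 2, 4, 5, 6, 7}, so each is used; only h can be 4, hence h = 4.
The 5 still-open variables draw from only 5 values {1, 2, 5, 6, 7}, so each is used; only c can be 6, hence c = 6.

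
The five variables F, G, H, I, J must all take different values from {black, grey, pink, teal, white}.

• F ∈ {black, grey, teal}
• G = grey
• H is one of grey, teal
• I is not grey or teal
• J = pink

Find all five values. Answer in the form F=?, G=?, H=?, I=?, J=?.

G's domain is down to {grey}, so G = grey. So F, H can't be grey.
H's domain is down to {teal}, so H = teal. Eliminate teal elsewhere: F.
J's domain is down to {pink}, so J = pink. So I can't be pink.
F must be black (only option left). Strike black from I.
That leaves I = white.

F=black, G=grey, H=teal, I=white, J=pink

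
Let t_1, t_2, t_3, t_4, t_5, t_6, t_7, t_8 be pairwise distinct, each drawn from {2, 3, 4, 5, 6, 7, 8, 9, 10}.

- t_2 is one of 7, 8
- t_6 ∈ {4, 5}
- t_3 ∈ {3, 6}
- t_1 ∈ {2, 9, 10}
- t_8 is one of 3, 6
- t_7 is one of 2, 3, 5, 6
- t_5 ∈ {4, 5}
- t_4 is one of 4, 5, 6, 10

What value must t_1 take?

9

t_3 and t_8 between them cover only {3, 6} — a naked pair. Remove those values from t_4, t_7.
The 2 variables t_5 and t_6 are confined to {4, 5}, which locks those values in; drop them from t_4, t_7.
t_4 must be 10 (only option left). So t_1 can't be 10.
t_7 has just one choice, so t_7 = 2. So t_1 can't be 2.
So t_1 = 9.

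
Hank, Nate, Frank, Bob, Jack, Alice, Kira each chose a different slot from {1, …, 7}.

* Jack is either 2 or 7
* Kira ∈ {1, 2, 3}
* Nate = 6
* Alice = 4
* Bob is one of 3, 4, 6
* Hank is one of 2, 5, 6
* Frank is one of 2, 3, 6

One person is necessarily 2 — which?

Frank

Nate's domain is down to {6}, so Nate = 6. Remove 6 from Hank, Frank, Bob.
Alice must be 4 (only option left). Strike 4 from Bob.
That leaves Bob = 3. Strike 3 from Frank, Kira.
So 2 goes to Frank.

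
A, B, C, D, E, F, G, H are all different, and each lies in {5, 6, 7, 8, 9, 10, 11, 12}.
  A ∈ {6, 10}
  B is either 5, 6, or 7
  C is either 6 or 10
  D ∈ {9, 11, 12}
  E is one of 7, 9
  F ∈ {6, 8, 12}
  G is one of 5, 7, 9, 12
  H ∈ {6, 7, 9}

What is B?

The 8 variables together cover exactly {5, 6, 7, 8, 9, 10, 11, 12} — 8 values for 8 variables — and 8 appears only in F's list, so F = 8.
Among the 7 still-open variables, 11 fits only D (and all 7 values in {5, 6, 7, 9, 10, 11, 12} must be used), so D = 11.
The 6 still-open variables draw from only 6 values {5, 6, 7, 9, 10, 12}, so each is used; only G can be 12, hence G = 12.
The 5 still-open variables together cover exactly {5, 6, 7, 9, 10} — 5 values for 5 variables — and 5 appears only in B's list, so B = 5.

5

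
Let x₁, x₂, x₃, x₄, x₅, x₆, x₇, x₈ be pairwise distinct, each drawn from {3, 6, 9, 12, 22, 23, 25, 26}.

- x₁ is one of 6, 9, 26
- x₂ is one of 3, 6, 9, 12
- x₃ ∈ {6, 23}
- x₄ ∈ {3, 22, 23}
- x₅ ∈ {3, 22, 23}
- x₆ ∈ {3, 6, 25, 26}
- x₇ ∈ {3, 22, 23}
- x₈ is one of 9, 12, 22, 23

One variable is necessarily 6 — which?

x₃

Among the 8 variables, 25 fits only x₆ (and all 8 values in {3, 6, 9, 12, 22, 23, 25, 26} must be used), so x₆ = 25.
The 7 still-open variables together cover exactly {3, 6, 9, 12, 22, 23, 26} — 7 values for 7 variables — and 26 appears only in x₁'s list, so x₁ = 26.
The 3 variables x₄, x₅, x₇ are confined to {3, 22, 23}, which locks those values in; drop them from x₂, x₃, x₈.
So 6 goes to x₃.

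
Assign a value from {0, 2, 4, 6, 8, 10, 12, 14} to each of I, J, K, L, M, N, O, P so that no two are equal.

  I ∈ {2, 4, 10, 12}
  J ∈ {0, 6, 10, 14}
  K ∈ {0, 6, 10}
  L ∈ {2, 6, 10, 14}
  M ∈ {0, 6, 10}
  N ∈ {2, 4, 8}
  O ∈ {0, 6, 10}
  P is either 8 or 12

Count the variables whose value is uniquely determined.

K, M, O share exactly the 3 values {0, 6, 10}; by pigeonhole those values go to them, so strike 0, 6, 10 from I, J, L.
J must be 14 (only option left). Eliminate 14 elsewhere: L.
L must be 2 (only option left). Remove 2 from I, N.
Determined: J=14, L=2. The other variables each still have more than one consistent value. That makes 2.

2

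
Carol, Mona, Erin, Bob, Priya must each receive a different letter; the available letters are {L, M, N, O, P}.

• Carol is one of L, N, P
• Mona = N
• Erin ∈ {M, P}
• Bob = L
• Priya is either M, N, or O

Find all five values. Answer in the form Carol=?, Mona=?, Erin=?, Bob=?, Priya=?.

Carol=P, Mona=N, Erin=M, Bob=L, Priya=O

Mona has just one choice, so Mona = N. Strike N from Carol, Priya.
Bob has just one choice, so Bob = L. So Carol can't be L.
That leaves Carol = P. Remove P from Erin.
Erin has just one choice, so Erin = M. So Priya can't be M.
That leaves Priya = O.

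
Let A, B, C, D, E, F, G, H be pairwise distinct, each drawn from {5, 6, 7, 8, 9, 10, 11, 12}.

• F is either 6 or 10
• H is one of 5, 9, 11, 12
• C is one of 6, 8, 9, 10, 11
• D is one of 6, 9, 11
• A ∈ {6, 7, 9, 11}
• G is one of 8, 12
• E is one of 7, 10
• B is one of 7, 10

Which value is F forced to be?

The 8 variables together cover exactly {5, 6, 7, 8, 9, 10, 11, 12} — 8 values for 8 variables — and 5 appears only in H's list, so H = 5.
The 7 still-open variables draw from only 7 values {6, 7, 8, 9, 10, 11, 12}, so each is used; only G can be 12, hence G = 12.
Among the 6 still-open variables, 8 fits only C (and all 6 values in {6, 7, 8, 9, 10, 11} must be used), so C = 8.
B and E between them cover only {7, 10} — a naked pair. Remove those values from A, F.
So F = 6.

6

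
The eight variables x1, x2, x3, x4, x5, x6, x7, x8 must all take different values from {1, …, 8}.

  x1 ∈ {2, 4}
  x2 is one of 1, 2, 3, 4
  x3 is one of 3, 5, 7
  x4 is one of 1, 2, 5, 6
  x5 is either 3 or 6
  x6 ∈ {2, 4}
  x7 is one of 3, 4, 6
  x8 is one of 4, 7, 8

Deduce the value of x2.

1

The 8 variables together cover exactly {1, 2, 3, 4, 5, 6, 7, 8} — 8 values for 8 variables — and 8 appears only in x8's list, so x8 = 8.
The 7 still-open variables draw from only 7 values {1, 2, 3, 4, 5, 6, 7}, so each is used; only x3 can be 7, hence x3 = 7.
The 6 still-open variables together cover exactly {1, 2, 3, 4, 5, 6} — 6 values for 6 variables — and 5 appears only in x4's list, so x4 = 5.
Among the 5 still-open variables, 1 fits only x2 (and all 5 values in {1, 2, 3, 4, 6} must be used), so x2 = 1.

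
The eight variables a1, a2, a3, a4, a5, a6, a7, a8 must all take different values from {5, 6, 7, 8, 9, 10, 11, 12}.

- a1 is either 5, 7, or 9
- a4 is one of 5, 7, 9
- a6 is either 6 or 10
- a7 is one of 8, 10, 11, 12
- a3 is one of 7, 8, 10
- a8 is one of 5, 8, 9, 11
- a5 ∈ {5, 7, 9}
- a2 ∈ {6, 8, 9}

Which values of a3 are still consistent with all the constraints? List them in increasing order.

The 8 variables together cover exactly {5, 6, 7, 8, 9, 10, 11, 12} — 8 values for 8 variables — and 12 appears only in a7's list, so a7 = 12.
The 7 still-open variables together cover exactly {5, 6, 7, 8, 9, 10, 11} — 7 values for 7 variables — and 11 appears only in a8's list, so a8 = 11.
a1, a4, a5 share exactly the 3 values {5, 7, 9}; by pigeonhole those values go to them, so strike 5, 7, 9 from a2, a3.
No further eliminations apply; a3 can still be any of 8, 10.

8, 10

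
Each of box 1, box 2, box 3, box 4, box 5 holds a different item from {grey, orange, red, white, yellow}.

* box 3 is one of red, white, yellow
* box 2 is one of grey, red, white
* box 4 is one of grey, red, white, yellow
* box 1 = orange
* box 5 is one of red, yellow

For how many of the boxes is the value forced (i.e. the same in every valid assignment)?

box 1 must be orange (only option left).
Determined: box 1=orange. The other boxes each still have more than one consistent value. That makes 1.

1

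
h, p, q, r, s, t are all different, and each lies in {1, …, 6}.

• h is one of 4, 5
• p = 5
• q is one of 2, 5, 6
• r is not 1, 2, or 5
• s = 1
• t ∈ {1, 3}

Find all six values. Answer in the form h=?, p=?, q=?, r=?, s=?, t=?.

p has just one choice, so p = 5. So h, q can't be 5.
s's domain is down to {1}, so s = 1. Eliminate 1 elsewhere: t.
t has just one choice, so t = 3. Remove 3 from r.
h must be 4 (only option left). Eliminate 4 elsewhere: r.
r's domain is down to {6}, so r = 6. Eliminate 6 elsewhere: q.
q's domain is down to {2}, so q = 2.

h=4, p=5, q=2, r=6, s=1, t=3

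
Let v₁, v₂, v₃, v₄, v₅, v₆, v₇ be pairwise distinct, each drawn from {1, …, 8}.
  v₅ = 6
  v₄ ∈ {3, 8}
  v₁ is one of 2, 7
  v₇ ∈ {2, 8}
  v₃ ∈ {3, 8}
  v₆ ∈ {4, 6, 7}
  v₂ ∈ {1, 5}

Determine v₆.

v₅'s domain is down to {6}, so v₅ = 6. Eliminate 6 elsewhere: v₆.
v₃ and v₄ between them cover only {3, 8} — a naked pair. Remove those values from v₇.
v₇'s domain is down to {2}, so v₇ = 2. Strike 2 from v₁.
v₁ has just one choice, so v₁ = 7. Strike 7 from v₆.
So v₆ = 4.

4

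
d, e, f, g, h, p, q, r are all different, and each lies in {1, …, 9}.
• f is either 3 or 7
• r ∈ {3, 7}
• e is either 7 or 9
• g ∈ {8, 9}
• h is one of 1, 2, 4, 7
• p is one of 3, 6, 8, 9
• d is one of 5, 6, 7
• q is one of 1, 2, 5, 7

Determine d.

5

The 2 variables f and r are confined to {3, 7}, which locks those values in; drop them from d, e, h, p, q.
e must be 9 (only option left). Eliminate 9 elsewhere: g, p.
g's domain is down to {8}, so g = 8. So p can't be 8.
That leaves p = 6. So d can't be 6.
So d = 5.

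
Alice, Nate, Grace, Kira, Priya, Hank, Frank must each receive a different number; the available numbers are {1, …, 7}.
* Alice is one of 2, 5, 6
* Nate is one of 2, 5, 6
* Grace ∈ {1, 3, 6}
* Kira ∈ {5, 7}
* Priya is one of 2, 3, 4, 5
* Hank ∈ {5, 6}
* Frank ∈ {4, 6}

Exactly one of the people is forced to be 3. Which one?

The 7 variables together cover exactly {1, 2, 3, 4, 5, 6, 7} — 7 values for 7 variables — and 1 appears only in Grace's list, so Grace = 1.
Among the 6 still-open variables, 3 fits only Priya (and all 6 values in {2, 3, 4, 5, 6, 7} must be used), so Priya = 3.

Priya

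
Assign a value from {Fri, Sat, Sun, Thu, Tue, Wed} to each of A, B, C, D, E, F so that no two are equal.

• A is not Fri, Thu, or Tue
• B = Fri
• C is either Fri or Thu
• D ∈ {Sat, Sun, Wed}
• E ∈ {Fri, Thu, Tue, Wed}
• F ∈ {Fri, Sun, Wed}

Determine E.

Tue

B has just one choice, so B = Fri. So C, E, F can't be Fri.
C must be Thu (only option left). So E can't be Thu.
The 4 still-open variables together cover exactly {Sat, Sun, Tue, Wed} — 4 values for 4 variables — and Tue appears only in E's list, so E = Tue.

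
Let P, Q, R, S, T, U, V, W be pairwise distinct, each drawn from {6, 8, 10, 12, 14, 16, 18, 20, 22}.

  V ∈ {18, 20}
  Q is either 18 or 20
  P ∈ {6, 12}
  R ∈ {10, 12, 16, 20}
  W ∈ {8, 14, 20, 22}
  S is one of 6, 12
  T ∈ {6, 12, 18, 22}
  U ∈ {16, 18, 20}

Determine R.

P and S share exactly the 2 values {6, 12}; by pigeonhole those values go to them, so strike 6, 12 from R, T.
Q and V between them cover only {18, 20} — a naked pair. Remove those values from R, T, U, W.
T must be 22 (only option left). Remove 22 from W.
U must be 16 (only option left). So R can't be 16.
So R = 10.

10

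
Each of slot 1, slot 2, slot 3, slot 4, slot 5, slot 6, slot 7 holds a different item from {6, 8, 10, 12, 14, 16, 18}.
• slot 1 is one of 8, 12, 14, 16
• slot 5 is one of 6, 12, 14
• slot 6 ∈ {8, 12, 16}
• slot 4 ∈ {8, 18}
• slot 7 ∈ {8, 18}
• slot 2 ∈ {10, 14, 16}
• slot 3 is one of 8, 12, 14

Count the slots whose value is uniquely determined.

Among the 7 variables, 6 fits only slot 5 (and all 7 values in {6, 8, 10, 12, 14, 16, 18} must be used), so slot 5 = 6.
Among the 6 still-open variables, 10 fits only slot 2 (and all 6 values in {8, 10, 12, 14, 16, 18} must be used), so slot 2 = 10.
slot 4 and slot 7 share exactly the 2 values {8, 18}; by pigeonhole those values go to them, so strike 8, 18 from slot 1, slot 3, slot 6.
Determined: slot 2=10, slot 5=6. The other slots each still have more than one consistent value. That makes 2.

2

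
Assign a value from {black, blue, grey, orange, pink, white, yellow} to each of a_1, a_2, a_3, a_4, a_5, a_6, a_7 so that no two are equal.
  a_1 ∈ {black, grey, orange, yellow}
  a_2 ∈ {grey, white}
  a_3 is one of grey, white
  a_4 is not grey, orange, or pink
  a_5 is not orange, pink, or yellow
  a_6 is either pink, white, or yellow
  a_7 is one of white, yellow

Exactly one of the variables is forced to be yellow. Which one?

a_7

The 7 variables together cover exactly {black, blue, grey, orange, pink, white, yellow} — 7 values for 7 variables — and orange appears only in a_1's list, so a_1 = orange.
The 6 still-open variables together cover exactly {black, blue, grey, pink, white, yellow} — 6 values for 6 variables — and pink appears only in a_6's list, so a_6 = pink.
a_2 and a_3 share exactly the 2 values {grey, white}; by pigeonhole those values go to them, so strike grey, white from a_4, a_5, a_7.
So yellow goes to a_7.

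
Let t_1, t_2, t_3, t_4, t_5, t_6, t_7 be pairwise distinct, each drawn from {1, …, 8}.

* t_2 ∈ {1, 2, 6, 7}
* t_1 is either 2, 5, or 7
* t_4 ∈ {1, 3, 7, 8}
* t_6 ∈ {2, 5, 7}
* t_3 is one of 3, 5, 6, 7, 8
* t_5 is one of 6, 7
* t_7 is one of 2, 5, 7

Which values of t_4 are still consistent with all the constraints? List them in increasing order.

3, 8

The 3 variables t_1, t_6, t_7 are confined to {2, 5, 7}, which locks those values in; drop them from t_2, t_3, t_4, t_5.
t_5 has just one choice, so t_5 = 6. Strike 6 from t_2, t_3.
t_2 has just one choice, so t_2 = 1. Remove 1 from t_4.
No further eliminations apply; t_4 can still be any of 3, 8.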